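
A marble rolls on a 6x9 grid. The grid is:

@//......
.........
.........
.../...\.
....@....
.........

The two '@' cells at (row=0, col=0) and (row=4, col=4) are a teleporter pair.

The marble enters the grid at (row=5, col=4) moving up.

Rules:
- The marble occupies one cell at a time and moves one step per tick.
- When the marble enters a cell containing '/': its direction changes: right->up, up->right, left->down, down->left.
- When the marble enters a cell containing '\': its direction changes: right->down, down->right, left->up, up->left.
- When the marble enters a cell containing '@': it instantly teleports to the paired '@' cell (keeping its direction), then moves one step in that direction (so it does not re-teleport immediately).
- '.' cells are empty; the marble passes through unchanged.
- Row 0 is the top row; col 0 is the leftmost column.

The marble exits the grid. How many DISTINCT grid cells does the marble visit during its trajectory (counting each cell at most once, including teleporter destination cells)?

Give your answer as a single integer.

Step 1: enter (5,4), '.' pass, move up to (4,4)
Step 2: enter (4,4), '@' teleport (4,4)->(0,0), also enter (0,0), move up to (-1,0)
Step 3: at (-1,0) — EXIT via top edge, pos 0
Distinct cells visited: 3 (path length 3)

Answer: 3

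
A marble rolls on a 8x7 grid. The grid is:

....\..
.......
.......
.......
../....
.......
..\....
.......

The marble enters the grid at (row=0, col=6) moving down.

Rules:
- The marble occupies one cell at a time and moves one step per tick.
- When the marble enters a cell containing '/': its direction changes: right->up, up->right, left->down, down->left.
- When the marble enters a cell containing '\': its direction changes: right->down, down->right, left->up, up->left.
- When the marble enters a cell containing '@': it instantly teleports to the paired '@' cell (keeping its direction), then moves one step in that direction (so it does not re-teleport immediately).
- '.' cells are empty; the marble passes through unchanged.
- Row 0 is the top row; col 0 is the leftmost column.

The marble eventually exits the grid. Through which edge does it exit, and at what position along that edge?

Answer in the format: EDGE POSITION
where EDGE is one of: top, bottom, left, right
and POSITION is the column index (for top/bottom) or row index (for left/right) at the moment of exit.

Step 1: enter (0,6), '.' pass, move down to (1,6)
Step 2: enter (1,6), '.' pass, move down to (2,6)
Step 3: enter (2,6), '.' pass, move down to (3,6)
Step 4: enter (3,6), '.' pass, move down to (4,6)
Step 5: enter (4,6), '.' pass, move down to (5,6)
Step 6: enter (5,6), '.' pass, move down to (6,6)
Step 7: enter (6,6), '.' pass, move down to (7,6)
Step 8: enter (7,6), '.' pass, move down to (8,6)
Step 9: at (8,6) — EXIT via bottom edge, pos 6

Answer: bottom 6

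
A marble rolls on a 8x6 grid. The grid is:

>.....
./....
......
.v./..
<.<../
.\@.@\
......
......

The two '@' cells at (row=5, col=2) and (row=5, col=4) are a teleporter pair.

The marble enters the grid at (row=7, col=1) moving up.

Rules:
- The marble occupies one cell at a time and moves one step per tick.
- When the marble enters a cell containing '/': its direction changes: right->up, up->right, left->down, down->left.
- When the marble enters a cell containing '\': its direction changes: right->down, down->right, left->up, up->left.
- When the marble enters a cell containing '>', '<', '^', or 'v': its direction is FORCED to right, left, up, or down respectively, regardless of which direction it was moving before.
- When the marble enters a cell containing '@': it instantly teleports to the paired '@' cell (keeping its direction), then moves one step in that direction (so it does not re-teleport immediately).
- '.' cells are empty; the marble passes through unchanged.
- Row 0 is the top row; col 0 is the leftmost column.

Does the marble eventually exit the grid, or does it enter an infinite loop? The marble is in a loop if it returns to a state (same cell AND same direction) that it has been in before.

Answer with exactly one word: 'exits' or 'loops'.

Answer: exits

Derivation:
Step 1: enter (7,1), '.' pass, move up to (6,1)
Step 2: enter (6,1), '.' pass, move up to (5,1)
Step 3: enter (5,1), '\' deflects up->left, move left to (5,0)
Step 4: enter (5,0), '.' pass, move left to (5,-1)
Step 5: at (5,-1) — EXIT via left edge, pos 5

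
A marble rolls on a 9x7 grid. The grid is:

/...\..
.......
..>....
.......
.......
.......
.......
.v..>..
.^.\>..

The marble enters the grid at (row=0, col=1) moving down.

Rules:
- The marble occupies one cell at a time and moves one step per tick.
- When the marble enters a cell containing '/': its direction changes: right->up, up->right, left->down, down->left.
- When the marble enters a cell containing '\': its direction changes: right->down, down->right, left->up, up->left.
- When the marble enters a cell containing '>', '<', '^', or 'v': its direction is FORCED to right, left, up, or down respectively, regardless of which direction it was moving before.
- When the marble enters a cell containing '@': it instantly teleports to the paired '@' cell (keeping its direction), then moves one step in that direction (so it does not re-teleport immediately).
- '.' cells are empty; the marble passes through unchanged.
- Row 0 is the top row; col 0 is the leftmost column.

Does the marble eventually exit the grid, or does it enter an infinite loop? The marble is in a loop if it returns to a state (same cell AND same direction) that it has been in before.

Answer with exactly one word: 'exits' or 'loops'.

Step 1: enter (0,1), '.' pass, move down to (1,1)
Step 2: enter (1,1), '.' pass, move down to (2,1)
Step 3: enter (2,1), '.' pass, move down to (3,1)
Step 4: enter (3,1), '.' pass, move down to (4,1)
Step 5: enter (4,1), '.' pass, move down to (5,1)
Step 6: enter (5,1), '.' pass, move down to (6,1)
Step 7: enter (6,1), '.' pass, move down to (7,1)
Step 8: enter (7,1), 'v' forces down->down, move down to (8,1)
Step 9: enter (8,1), '^' forces down->up, move up to (7,1)
Step 10: enter (7,1), 'v' forces up->down, move down to (8,1)
Step 11: at (8,1) dir=down — LOOP DETECTED (seen before)

Answer: loops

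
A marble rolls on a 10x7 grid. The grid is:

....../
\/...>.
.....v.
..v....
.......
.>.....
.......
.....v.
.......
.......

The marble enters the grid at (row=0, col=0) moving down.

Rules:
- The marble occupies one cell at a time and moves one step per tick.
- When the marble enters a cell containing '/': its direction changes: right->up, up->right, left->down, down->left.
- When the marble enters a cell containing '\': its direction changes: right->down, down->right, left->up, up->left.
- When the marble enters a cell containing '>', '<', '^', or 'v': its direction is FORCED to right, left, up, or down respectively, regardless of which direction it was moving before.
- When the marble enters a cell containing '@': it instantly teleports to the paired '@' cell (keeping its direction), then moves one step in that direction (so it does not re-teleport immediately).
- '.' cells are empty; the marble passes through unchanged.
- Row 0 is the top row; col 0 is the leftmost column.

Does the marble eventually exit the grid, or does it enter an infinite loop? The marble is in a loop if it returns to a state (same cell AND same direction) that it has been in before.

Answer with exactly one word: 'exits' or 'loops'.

Answer: exits

Derivation:
Step 1: enter (0,0), '.' pass, move down to (1,0)
Step 2: enter (1,0), '\' deflects down->right, move right to (1,1)
Step 3: enter (1,1), '/' deflects right->up, move up to (0,1)
Step 4: enter (0,1), '.' pass, move up to (-1,1)
Step 5: at (-1,1) — EXIT via top edge, pos 1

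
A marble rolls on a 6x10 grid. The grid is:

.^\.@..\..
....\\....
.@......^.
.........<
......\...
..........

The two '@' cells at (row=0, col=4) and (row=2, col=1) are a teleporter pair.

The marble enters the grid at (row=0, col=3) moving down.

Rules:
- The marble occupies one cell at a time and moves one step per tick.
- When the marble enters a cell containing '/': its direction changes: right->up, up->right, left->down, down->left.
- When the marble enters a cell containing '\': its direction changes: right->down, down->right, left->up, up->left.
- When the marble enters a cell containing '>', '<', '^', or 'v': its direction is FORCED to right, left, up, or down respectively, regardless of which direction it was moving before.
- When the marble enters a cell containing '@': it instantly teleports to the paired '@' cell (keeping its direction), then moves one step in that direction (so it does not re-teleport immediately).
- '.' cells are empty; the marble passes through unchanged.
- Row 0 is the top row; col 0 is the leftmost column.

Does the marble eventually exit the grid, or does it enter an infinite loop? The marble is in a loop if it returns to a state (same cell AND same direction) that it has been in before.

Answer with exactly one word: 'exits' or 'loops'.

Step 1: enter (0,3), '.' pass, move down to (1,3)
Step 2: enter (1,3), '.' pass, move down to (2,3)
Step 3: enter (2,3), '.' pass, move down to (3,3)
Step 4: enter (3,3), '.' pass, move down to (4,3)
Step 5: enter (4,3), '.' pass, move down to (5,3)
Step 6: enter (5,3), '.' pass, move down to (6,3)
Step 7: at (6,3) — EXIT via bottom edge, pos 3

Answer: exits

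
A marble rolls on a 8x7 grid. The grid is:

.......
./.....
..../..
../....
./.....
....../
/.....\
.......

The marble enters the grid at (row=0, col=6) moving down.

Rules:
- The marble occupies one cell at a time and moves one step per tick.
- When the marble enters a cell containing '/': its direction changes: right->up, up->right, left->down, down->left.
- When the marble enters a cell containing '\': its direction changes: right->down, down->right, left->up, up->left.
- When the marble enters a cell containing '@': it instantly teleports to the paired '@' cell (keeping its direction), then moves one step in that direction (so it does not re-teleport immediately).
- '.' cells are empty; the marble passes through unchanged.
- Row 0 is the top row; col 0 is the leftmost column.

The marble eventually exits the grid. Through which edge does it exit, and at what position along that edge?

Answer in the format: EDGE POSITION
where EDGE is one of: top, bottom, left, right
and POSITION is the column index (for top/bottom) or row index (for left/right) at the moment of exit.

Step 1: enter (0,6), '.' pass, move down to (1,6)
Step 2: enter (1,6), '.' pass, move down to (2,6)
Step 3: enter (2,6), '.' pass, move down to (3,6)
Step 4: enter (3,6), '.' pass, move down to (4,6)
Step 5: enter (4,6), '.' pass, move down to (5,6)
Step 6: enter (5,6), '/' deflects down->left, move left to (5,5)
Step 7: enter (5,5), '.' pass, move left to (5,4)
Step 8: enter (5,4), '.' pass, move left to (5,3)
Step 9: enter (5,3), '.' pass, move left to (5,2)
Step 10: enter (5,2), '.' pass, move left to (5,1)
Step 11: enter (5,1), '.' pass, move left to (5,0)
Step 12: enter (5,0), '.' pass, move left to (5,-1)
Step 13: at (5,-1) — EXIT via left edge, pos 5

Answer: left 5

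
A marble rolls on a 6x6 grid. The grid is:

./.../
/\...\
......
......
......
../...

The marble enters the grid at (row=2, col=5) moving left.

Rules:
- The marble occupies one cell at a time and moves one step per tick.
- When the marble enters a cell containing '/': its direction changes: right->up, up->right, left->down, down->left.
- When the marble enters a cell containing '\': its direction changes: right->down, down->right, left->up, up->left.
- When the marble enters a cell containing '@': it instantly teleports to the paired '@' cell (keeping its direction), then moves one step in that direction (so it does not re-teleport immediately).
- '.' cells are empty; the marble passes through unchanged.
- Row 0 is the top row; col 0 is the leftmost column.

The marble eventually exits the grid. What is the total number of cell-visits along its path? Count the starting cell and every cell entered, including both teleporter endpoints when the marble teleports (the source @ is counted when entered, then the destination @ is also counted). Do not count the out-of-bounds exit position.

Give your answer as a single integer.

Answer: 6

Derivation:
Step 1: enter (2,5), '.' pass, move left to (2,4)
Step 2: enter (2,4), '.' pass, move left to (2,3)
Step 3: enter (2,3), '.' pass, move left to (2,2)
Step 4: enter (2,2), '.' pass, move left to (2,1)
Step 5: enter (2,1), '.' pass, move left to (2,0)
Step 6: enter (2,0), '.' pass, move left to (2,-1)
Step 7: at (2,-1) — EXIT via left edge, pos 2
Path length (cell visits): 6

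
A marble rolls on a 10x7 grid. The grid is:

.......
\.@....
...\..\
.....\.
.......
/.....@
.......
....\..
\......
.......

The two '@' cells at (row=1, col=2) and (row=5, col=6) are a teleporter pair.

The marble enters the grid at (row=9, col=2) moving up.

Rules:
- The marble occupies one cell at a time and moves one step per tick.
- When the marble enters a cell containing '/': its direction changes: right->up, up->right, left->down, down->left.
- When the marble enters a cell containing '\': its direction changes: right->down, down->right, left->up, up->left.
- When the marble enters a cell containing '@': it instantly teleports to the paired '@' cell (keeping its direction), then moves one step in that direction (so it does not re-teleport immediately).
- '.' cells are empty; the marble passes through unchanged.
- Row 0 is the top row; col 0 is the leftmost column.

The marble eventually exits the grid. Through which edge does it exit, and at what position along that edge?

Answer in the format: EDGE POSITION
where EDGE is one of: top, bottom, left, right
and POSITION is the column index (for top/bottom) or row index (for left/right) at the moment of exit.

Step 1: enter (9,2), '.' pass, move up to (8,2)
Step 2: enter (8,2), '.' pass, move up to (7,2)
Step 3: enter (7,2), '.' pass, move up to (6,2)
Step 4: enter (6,2), '.' pass, move up to (5,2)
Step 5: enter (5,2), '.' pass, move up to (4,2)
Step 6: enter (4,2), '.' pass, move up to (3,2)
Step 7: enter (3,2), '.' pass, move up to (2,2)
Step 8: enter (2,2), '.' pass, move up to (1,2)
Step 9: enter (1,2), '@' teleport (1,2)->(5,6), also enter (5,6), move up to (4,6)
Step 10: enter (4,6), '.' pass, move up to (3,6)
Step 11: enter (3,6), '.' pass, move up to (2,6)
Step 12: enter (2,6), '\' deflects up->left, move left to (2,5)
Step 13: enter (2,5), '.' pass, move left to (2,4)
Step 14: enter (2,4), '.' pass, move left to (2,3)
Step 15: enter (2,3), '\' deflects left->up, move up to (1,3)
Step 16: enter (1,3), '.' pass, move up to (0,3)
Step 17: enter (0,3), '.' pass, move up to (-1,3)
Step 18: at (-1,3) — EXIT via top edge, pos 3

Answer: top 3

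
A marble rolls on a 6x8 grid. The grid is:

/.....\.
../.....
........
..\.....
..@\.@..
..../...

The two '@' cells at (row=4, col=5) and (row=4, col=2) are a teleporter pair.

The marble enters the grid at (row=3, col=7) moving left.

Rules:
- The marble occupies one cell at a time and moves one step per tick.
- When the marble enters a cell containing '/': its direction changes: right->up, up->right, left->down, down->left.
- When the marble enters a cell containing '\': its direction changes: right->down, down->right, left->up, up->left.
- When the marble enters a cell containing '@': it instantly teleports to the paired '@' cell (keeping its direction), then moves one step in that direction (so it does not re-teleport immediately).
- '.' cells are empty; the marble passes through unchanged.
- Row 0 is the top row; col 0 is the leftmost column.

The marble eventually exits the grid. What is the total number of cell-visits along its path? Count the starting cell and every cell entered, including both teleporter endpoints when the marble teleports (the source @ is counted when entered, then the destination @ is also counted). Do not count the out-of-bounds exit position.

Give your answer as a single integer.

Step 1: enter (3,7), '.' pass, move left to (3,6)
Step 2: enter (3,6), '.' pass, move left to (3,5)
Step 3: enter (3,5), '.' pass, move left to (3,4)
Step 4: enter (3,4), '.' pass, move left to (3,3)
Step 5: enter (3,3), '.' pass, move left to (3,2)
Step 6: enter (3,2), '\' deflects left->up, move up to (2,2)
Step 7: enter (2,2), '.' pass, move up to (1,2)
Step 8: enter (1,2), '/' deflects up->right, move right to (1,3)
Step 9: enter (1,3), '.' pass, move right to (1,4)
Step 10: enter (1,4), '.' pass, move right to (1,5)
Step 11: enter (1,5), '.' pass, move right to (1,6)
Step 12: enter (1,6), '.' pass, move right to (1,7)
Step 13: enter (1,7), '.' pass, move right to (1,8)
Step 14: at (1,8) — EXIT via right edge, pos 1
Path length (cell visits): 13

Answer: 13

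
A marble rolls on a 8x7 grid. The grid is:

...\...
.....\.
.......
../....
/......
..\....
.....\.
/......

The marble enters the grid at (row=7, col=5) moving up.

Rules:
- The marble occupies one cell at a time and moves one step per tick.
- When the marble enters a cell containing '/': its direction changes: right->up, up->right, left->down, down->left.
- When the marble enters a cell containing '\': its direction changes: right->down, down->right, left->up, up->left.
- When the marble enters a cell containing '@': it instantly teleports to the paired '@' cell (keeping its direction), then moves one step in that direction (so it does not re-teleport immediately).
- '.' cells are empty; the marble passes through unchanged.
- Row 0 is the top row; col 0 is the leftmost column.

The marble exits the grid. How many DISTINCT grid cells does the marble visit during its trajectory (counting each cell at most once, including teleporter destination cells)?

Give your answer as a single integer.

Answer: 7

Derivation:
Step 1: enter (7,5), '.' pass, move up to (6,5)
Step 2: enter (6,5), '\' deflects up->left, move left to (6,4)
Step 3: enter (6,4), '.' pass, move left to (6,3)
Step 4: enter (6,3), '.' pass, move left to (6,2)
Step 5: enter (6,2), '.' pass, move left to (6,1)
Step 6: enter (6,1), '.' pass, move left to (6,0)
Step 7: enter (6,0), '.' pass, move left to (6,-1)
Step 8: at (6,-1) — EXIT via left edge, pos 6
Distinct cells visited: 7 (path length 7)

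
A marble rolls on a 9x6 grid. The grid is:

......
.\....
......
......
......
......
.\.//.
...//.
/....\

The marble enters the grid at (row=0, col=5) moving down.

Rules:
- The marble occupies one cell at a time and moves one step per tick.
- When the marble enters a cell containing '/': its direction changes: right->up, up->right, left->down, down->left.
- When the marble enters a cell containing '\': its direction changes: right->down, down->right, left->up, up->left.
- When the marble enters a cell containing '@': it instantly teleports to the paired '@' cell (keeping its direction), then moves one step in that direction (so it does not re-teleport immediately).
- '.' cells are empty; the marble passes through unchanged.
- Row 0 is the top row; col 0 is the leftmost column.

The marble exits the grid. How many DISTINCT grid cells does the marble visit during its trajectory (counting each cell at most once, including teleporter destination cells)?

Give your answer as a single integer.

Step 1: enter (0,5), '.' pass, move down to (1,5)
Step 2: enter (1,5), '.' pass, move down to (2,5)
Step 3: enter (2,5), '.' pass, move down to (3,5)
Step 4: enter (3,5), '.' pass, move down to (4,5)
Step 5: enter (4,5), '.' pass, move down to (5,5)
Step 6: enter (5,5), '.' pass, move down to (6,5)
Step 7: enter (6,5), '.' pass, move down to (7,5)
Step 8: enter (7,5), '.' pass, move down to (8,5)
Step 9: enter (8,5), '\' deflects down->right, move right to (8,6)
Step 10: at (8,6) — EXIT via right edge, pos 8
Distinct cells visited: 9 (path length 9)

Answer: 9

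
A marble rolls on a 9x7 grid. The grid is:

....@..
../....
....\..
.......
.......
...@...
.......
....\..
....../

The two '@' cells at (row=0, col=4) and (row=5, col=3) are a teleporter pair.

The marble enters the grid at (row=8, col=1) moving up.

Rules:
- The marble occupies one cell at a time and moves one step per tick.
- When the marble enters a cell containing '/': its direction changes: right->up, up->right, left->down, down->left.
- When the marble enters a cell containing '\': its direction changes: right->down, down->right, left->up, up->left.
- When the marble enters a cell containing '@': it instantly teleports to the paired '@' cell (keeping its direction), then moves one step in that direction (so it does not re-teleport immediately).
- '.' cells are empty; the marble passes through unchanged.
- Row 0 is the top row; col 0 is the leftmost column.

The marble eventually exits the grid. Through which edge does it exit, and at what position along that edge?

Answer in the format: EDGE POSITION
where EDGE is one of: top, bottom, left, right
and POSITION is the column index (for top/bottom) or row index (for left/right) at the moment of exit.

Step 1: enter (8,1), '.' pass, move up to (7,1)
Step 2: enter (7,1), '.' pass, move up to (6,1)
Step 3: enter (6,1), '.' pass, move up to (5,1)
Step 4: enter (5,1), '.' pass, move up to (4,1)
Step 5: enter (4,1), '.' pass, move up to (3,1)
Step 6: enter (3,1), '.' pass, move up to (2,1)
Step 7: enter (2,1), '.' pass, move up to (1,1)
Step 8: enter (1,1), '.' pass, move up to (0,1)
Step 9: enter (0,1), '.' pass, move up to (-1,1)
Step 10: at (-1,1) — EXIT via top edge, pos 1

Answer: top 1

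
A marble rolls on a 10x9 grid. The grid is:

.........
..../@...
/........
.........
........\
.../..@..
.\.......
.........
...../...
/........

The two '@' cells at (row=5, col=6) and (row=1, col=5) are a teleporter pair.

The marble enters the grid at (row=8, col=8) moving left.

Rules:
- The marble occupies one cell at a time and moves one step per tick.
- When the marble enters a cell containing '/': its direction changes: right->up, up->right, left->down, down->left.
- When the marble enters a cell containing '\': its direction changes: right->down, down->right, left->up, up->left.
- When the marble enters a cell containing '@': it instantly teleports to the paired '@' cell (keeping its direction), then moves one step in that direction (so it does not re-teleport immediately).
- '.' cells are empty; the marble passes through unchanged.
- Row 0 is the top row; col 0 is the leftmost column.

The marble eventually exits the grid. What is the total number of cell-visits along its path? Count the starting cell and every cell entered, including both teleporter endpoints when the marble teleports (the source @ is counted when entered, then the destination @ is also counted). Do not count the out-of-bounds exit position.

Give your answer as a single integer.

Step 1: enter (8,8), '.' pass, move left to (8,7)
Step 2: enter (8,7), '.' pass, move left to (8,6)
Step 3: enter (8,6), '.' pass, move left to (8,5)
Step 4: enter (8,5), '/' deflects left->down, move down to (9,5)
Step 5: enter (9,5), '.' pass, move down to (10,5)
Step 6: at (10,5) — EXIT via bottom edge, pos 5
Path length (cell visits): 5

Answer: 5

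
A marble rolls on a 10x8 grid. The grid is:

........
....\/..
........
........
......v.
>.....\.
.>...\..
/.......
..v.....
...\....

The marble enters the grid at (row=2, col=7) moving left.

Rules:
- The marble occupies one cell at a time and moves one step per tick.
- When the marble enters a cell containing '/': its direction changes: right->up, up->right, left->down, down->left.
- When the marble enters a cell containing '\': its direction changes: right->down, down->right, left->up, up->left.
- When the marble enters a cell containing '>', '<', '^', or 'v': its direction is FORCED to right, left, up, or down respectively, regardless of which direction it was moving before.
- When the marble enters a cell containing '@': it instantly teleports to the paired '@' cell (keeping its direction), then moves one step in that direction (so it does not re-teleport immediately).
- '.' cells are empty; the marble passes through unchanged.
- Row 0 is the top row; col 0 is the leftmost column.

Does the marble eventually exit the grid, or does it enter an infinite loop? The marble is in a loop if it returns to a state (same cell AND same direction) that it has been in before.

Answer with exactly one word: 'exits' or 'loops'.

Step 1: enter (2,7), '.' pass, move left to (2,6)
Step 2: enter (2,6), '.' pass, move left to (2,5)
Step 3: enter (2,5), '.' pass, move left to (2,4)
Step 4: enter (2,4), '.' pass, move left to (2,3)
Step 5: enter (2,3), '.' pass, move left to (2,2)
Step 6: enter (2,2), '.' pass, move left to (2,1)
Step 7: enter (2,1), '.' pass, move left to (2,0)
Step 8: enter (2,0), '.' pass, move left to (2,-1)
Step 9: at (2,-1) — EXIT via left edge, pos 2

Answer: exits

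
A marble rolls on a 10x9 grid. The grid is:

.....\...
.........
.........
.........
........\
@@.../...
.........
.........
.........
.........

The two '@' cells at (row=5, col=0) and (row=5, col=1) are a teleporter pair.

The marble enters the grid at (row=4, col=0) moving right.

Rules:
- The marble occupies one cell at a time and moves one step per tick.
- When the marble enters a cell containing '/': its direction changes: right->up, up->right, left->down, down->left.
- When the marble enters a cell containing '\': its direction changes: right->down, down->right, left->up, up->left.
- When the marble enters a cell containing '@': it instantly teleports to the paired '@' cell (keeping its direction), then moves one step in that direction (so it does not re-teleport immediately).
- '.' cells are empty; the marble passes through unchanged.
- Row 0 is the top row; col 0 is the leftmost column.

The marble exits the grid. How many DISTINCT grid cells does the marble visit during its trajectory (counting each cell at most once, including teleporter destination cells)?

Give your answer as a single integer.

Answer: 14

Derivation:
Step 1: enter (4,0), '.' pass, move right to (4,1)
Step 2: enter (4,1), '.' pass, move right to (4,2)
Step 3: enter (4,2), '.' pass, move right to (4,3)
Step 4: enter (4,3), '.' pass, move right to (4,4)
Step 5: enter (4,4), '.' pass, move right to (4,5)
Step 6: enter (4,5), '.' pass, move right to (4,6)
Step 7: enter (4,6), '.' pass, move right to (4,7)
Step 8: enter (4,7), '.' pass, move right to (4,8)
Step 9: enter (4,8), '\' deflects right->down, move down to (5,8)
Step 10: enter (5,8), '.' pass, move down to (6,8)
Step 11: enter (6,8), '.' pass, move down to (7,8)
Step 12: enter (7,8), '.' pass, move down to (8,8)
Step 13: enter (8,8), '.' pass, move down to (9,8)
Step 14: enter (9,8), '.' pass, move down to (10,8)
Step 15: at (10,8) — EXIT via bottom edge, pos 8
Distinct cells visited: 14 (path length 14)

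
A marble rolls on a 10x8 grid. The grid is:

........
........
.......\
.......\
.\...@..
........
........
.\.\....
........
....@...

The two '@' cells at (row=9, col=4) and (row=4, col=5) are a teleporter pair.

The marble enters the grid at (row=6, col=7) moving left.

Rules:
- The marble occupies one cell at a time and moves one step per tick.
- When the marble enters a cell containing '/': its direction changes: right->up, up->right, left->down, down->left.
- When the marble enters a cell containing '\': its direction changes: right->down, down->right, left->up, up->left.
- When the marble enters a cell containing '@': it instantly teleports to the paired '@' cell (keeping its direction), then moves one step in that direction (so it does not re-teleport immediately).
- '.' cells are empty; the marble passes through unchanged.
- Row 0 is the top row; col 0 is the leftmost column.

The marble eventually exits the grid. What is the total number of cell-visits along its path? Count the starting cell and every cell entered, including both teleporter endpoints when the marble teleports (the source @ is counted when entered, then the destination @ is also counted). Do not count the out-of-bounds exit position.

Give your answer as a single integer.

Step 1: enter (6,7), '.' pass, move left to (6,6)
Step 2: enter (6,6), '.' pass, move left to (6,5)
Step 3: enter (6,5), '.' pass, move left to (6,4)
Step 4: enter (6,4), '.' pass, move left to (6,3)
Step 5: enter (6,3), '.' pass, move left to (6,2)
Step 6: enter (6,2), '.' pass, move left to (6,1)
Step 7: enter (6,1), '.' pass, move left to (6,0)
Step 8: enter (6,0), '.' pass, move left to (6,-1)
Step 9: at (6,-1) — EXIT via left edge, pos 6
Path length (cell visits): 8

Answer: 8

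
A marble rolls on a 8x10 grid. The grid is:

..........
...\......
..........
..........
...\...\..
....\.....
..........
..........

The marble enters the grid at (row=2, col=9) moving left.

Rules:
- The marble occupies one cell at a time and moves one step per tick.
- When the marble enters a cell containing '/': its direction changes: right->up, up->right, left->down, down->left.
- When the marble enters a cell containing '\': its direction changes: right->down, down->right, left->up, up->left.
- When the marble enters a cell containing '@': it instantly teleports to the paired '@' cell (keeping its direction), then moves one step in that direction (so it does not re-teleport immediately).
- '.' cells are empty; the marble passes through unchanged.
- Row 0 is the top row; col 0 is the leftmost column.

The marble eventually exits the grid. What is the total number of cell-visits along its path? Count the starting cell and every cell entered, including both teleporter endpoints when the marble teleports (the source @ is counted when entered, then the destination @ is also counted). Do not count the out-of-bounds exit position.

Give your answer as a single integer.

Step 1: enter (2,9), '.' pass, move left to (2,8)
Step 2: enter (2,8), '.' pass, move left to (2,7)
Step 3: enter (2,7), '.' pass, move left to (2,6)
Step 4: enter (2,6), '.' pass, move left to (2,5)
Step 5: enter (2,5), '.' pass, move left to (2,4)
Step 6: enter (2,4), '.' pass, move left to (2,3)
Step 7: enter (2,3), '.' pass, move left to (2,2)
Step 8: enter (2,2), '.' pass, move left to (2,1)
Step 9: enter (2,1), '.' pass, move left to (2,0)
Step 10: enter (2,0), '.' pass, move left to (2,-1)
Step 11: at (2,-1) — EXIT via left edge, pos 2
Path length (cell visits): 10

Answer: 10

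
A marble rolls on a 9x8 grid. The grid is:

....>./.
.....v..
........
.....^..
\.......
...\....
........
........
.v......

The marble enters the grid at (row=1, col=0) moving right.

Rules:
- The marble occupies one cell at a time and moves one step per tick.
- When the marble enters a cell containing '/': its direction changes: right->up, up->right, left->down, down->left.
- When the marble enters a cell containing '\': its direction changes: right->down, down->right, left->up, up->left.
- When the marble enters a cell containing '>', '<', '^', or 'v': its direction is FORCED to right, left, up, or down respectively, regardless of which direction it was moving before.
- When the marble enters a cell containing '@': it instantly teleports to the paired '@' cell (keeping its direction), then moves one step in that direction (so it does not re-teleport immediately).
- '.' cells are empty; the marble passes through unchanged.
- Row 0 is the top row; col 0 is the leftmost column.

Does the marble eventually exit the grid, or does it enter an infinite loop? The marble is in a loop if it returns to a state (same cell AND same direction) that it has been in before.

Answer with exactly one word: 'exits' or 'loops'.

Answer: loops

Derivation:
Step 1: enter (1,0), '.' pass, move right to (1,1)
Step 2: enter (1,1), '.' pass, move right to (1,2)
Step 3: enter (1,2), '.' pass, move right to (1,3)
Step 4: enter (1,3), '.' pass, move right to (1,4)
Step 5: enter (1,4), '.' pass, move right to (1,5)
Step 6: enter (1,5), 'v' forces right->down, move down to (2,5)
Step 7: enter (2,5), '.' pass, move down to (3,5)
Step 8: enter (3,5), '^' forces down->up, move up to (2,5)
Step 9: enter (2,5), '.' pass, move up to (1,5)
Step 10: enter (1,5), 'v' forces up->down, move down to (2,5)
Step 11: at (2,5) dir=down — LOOP DETECTED (seen before)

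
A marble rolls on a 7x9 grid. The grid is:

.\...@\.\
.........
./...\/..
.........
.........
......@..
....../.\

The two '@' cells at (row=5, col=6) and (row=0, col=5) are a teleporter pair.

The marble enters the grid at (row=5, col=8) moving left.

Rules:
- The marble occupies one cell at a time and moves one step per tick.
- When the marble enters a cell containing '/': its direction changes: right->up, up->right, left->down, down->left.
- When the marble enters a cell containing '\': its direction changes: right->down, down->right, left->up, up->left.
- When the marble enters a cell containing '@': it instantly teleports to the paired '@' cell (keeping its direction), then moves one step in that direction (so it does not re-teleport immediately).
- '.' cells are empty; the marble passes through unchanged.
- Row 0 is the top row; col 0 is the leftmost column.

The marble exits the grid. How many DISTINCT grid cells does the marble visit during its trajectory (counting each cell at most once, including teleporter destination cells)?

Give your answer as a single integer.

Answer: 8

Derivation:
Step 1: enter (5,8), '.' pass, move left to (5,7)
Step 2: enter (5,7), '.' pass, move left to (5,6)
Step 3: enter (5,6), '@' teleport (5,6)->(0,5), also enter (0,5), move left to (0,4)
Step 4: enter (0,4), '.' pass, move left to (0,3)
Step 5: enter (0,3), '.' pass, move left to (0,2)
Step 6: enter (0,2), '.' pass, move left to (0,1)
Step 7: enter (0,1), '\' deflects left->up, move up to (-1,1)
Step 8: at (-1,1) — EXIT via top edge, pos 1
Distinct cells visited: 8 (path length 8)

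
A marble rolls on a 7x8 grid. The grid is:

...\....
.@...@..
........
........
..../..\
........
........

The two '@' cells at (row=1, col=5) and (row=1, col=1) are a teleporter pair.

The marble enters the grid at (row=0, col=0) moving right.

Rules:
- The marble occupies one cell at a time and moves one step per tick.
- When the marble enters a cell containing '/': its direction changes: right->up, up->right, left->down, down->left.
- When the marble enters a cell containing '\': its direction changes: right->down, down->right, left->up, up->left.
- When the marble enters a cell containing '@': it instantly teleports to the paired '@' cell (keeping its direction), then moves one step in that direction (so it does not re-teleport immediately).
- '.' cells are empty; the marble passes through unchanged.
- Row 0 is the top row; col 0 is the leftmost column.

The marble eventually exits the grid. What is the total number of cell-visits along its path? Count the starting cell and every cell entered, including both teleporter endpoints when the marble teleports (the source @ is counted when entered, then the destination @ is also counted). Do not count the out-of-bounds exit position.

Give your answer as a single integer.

Answer: 10

Derivation:
Step 1: enter (0,0), '.' pass, move right to (0,1)
Step 2: enter (0,1), '.' pass, move right to (0,2)
Step 3: enter (0,2), '.' pass, move right to (0,3)
Step 4: enter (0,3), '\' deflects right->down, move down to (1,3)
Step 5: enter (1,3), '.' pass, move down to (2,3)
Step 6: enter (2,3), '.' pass, move down to (3,3)
Step 7: enter (3,3), '.' pass, move down to (4,3)
Step 8: enter (4,3), '.' pass, move down to (5,3)
Step 9: enter (5,3), '.' pass, move down to (6,3)
Step 10: enter (6,3), '.' pass, move down to (7,3)
Step 11: at (7,3) — EXIT via bottom edge, pos 3
Path length (cell visits): 10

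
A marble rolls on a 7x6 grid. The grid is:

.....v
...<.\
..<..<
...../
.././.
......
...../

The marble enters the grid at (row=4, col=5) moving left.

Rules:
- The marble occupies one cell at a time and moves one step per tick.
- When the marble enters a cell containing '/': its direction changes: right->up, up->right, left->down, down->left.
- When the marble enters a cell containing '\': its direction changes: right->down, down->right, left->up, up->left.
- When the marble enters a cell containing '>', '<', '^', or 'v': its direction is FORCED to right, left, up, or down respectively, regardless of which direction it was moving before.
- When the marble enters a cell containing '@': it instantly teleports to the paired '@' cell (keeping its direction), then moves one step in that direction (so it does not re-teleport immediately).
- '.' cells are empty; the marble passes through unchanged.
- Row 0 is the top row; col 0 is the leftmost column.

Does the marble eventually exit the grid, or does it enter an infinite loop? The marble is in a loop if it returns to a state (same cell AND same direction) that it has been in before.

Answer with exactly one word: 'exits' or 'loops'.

Answer: exits

Derivation:
Step 1: enter (4,5), '.' pass, move left to (4,4)
Step 2: enter (4,4), '/' deflects left->down, move down to (5,4)
Step 3: enter (5,4), '.' pass, move down to (6,4)
Step 4: enter (6,4), '.' pass, move down to (7,4)
Step 5: at (7,4) — EXIT via bottom edge, pos 4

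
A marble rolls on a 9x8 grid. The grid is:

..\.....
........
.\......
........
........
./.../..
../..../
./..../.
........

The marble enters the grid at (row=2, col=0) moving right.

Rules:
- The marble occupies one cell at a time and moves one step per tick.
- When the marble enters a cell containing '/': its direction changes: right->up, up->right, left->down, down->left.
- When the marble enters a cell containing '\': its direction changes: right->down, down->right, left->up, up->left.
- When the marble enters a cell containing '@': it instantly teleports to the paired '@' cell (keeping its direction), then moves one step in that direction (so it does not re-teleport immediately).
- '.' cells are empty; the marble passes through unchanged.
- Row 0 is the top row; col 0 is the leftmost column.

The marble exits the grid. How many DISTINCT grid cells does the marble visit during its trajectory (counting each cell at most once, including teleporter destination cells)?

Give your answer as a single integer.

Answer: 6

Derivation:
Step 1: enter (2,0), '.' pass, move right to (2,1)
Step 2: enter (2,1), '\' deflects right->down, move down to (3,1)
Step 3: enter (3,1), '.' pass, move down to (4,1)
Step 4: enter (4,1), '.' pass, move down to (5,1)
Step 5: enter (5,1), '/' deflects down->left, move left to (5,0)
Step 6: enter (5,0), '.' pass, move left to (5,-1)
Step 7: at (5,-1) — EXIT via left edge, pos 5
Distinct cells visited: 6 (path length 6)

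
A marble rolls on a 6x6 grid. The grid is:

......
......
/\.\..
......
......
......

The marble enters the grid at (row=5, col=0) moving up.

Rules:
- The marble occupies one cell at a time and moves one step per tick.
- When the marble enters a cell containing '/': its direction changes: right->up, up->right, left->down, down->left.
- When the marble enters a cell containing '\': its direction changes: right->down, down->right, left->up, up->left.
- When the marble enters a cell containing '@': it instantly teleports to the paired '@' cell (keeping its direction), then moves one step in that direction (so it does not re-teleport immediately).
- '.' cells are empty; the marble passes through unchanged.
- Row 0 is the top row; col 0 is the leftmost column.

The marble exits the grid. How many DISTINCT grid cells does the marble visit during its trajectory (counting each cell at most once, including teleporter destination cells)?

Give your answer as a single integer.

Answer: 8

Derivation:
Step 1: enter (5,0), '.' pass, move up to (4,0)
Step 2: enter (4,0), '.' pass, move up to (3,0)
Step 3: enter (3,0), '.' pass, move up to (2,0)
Step 4: enter (2,0), '/' deflects up->right, move right to (2,1)
Step 5: enter (2,1), '\' deflects right->down, move down to (3,1)
Step 6: enter (3,1), '.' pass, move down to (4,1)
Step 7: enter (4,1), '.' pass, move down to (5,1)
Step 8: enter (5,1), '.' pass, move down to (6,1)
Step 9: at (6,1) — EXIT via bottom edge, pos 1
Distinct cells visited: 8 (path length 8)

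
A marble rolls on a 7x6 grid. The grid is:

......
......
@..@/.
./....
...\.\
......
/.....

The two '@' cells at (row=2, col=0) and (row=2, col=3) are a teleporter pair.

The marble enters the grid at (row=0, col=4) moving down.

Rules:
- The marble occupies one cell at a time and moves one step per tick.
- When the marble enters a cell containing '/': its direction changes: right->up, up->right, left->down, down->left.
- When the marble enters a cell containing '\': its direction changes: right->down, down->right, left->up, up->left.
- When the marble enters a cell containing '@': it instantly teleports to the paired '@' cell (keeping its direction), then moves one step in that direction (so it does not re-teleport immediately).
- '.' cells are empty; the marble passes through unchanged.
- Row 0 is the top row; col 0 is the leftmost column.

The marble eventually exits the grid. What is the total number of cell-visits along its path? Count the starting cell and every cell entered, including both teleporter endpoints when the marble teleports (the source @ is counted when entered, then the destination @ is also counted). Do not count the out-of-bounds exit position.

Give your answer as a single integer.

Answer: 5

Derivation:
Step 1: enter (0,4), '.' pass, move down to (1,4)
Step 2: enter (1,4), '.' pass, move down to (2,4)
Step 3: enter (2,4), '/' deflects down->left, move left to (2,3)
Step 4: enter (2,3), '@' teleport (2,3)->(2,0), also enter (2,0), move left to (2,-1)
Step 5: at (2,-1) — EXIT via left edge, pos 2
Path length (cell visits): 5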